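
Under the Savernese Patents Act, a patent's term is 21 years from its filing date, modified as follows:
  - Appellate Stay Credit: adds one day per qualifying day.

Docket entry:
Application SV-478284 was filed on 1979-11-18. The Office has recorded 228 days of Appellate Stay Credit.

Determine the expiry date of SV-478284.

2001-07-04

Base term: filing date + 21 years → 18 November 2000.
Appellate Stay Credit: +228 days → 4 July 2001.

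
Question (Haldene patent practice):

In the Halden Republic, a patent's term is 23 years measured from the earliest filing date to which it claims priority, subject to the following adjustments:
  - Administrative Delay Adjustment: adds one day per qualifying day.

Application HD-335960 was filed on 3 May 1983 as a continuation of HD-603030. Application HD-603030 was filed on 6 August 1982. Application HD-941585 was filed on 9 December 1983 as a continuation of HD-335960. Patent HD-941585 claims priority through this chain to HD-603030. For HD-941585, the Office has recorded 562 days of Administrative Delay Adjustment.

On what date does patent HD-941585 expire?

February 19, 2007

Earliest priority filing: 6 August 1982.
Base term: 6 August 1982 + 23 years → 6 August 2005.
Administrative Delay Adjustment: +562 days → 19 February 2007.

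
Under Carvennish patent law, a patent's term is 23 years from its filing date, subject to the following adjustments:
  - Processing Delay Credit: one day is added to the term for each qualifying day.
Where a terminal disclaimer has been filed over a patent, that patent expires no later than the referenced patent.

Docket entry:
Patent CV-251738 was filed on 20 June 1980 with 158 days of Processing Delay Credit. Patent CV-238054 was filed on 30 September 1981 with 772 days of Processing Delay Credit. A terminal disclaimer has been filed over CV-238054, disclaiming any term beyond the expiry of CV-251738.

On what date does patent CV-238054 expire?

2003-11-25

Natural term of CV-238054:
  Base: filing + 23 years → 30 September 2004.
  Processing Delay Credit: +772 days → 11 November 2006.
Expiry of referenced patent CV-251738:
  Base: filing + 23 years → 20 June 2003.
  Processing Delay Credit: +158 days → 25 November 2003.
Terminal disclaimer: CV-238054 expires on the earlier of 11 November 2006 and 25 November 2003.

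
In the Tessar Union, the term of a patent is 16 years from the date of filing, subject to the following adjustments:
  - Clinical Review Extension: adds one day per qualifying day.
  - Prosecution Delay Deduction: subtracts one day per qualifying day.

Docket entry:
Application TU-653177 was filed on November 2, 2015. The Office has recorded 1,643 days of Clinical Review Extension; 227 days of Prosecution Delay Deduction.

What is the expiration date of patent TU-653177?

Base term: filing date + 16 years → 2 November 2031.
Clinical Review Extension: +1643 days → 2 May 2036.
Prosecution Delay Deduction: −227 days → 18 September 2035.

September 18, 2035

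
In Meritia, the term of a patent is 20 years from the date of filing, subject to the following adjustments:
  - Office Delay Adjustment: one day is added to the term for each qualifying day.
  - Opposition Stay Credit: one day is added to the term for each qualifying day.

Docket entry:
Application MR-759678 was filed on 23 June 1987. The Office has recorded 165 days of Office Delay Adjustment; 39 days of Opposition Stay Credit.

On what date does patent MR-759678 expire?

Base term: filing date + 20 years → 23 June 2007.
Office Delay Adjustment: +165 days → 5 December 2007.
Opposition Stay Credit: +39 days → 13 January 2008.

January 13, 2008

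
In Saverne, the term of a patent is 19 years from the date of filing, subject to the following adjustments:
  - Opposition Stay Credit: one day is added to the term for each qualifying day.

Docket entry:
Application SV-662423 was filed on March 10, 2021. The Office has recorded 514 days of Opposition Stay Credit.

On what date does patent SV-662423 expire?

2041-08-06

Base term: filing date + 19 years → 10 March 2040.
Opposition Stay Credit: +514 days → 6 August 2041.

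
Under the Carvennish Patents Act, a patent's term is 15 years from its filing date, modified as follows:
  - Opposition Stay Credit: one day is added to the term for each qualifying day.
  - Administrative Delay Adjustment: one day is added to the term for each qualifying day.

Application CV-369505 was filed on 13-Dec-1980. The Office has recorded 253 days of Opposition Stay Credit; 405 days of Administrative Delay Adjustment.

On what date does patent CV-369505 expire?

October 1, 1997

Base term: filing date + 15 years → 13 December 1995.
Opposition Stay Credit: +253 days → 22 August 1996.
Administrative Delay Adjustment: +405 days → 1 October 1997.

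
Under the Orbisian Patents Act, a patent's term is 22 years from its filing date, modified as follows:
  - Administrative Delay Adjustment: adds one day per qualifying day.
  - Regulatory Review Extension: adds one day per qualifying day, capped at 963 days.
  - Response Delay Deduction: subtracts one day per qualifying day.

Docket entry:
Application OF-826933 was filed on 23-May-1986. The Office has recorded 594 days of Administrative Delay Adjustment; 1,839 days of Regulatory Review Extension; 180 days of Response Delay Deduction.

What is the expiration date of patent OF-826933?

Base term: filing date + 22 years → 23 May 2008.
Administrative Delay Adjustment: +594 days → 7 January 2010.
Regulatory Review Extension: 1839 days claimed exceeds the 963-day cap, so +963 days → 27 August 2012.
Response Delay Deduction: −180 days → 29 February 2012.

February 29, 2012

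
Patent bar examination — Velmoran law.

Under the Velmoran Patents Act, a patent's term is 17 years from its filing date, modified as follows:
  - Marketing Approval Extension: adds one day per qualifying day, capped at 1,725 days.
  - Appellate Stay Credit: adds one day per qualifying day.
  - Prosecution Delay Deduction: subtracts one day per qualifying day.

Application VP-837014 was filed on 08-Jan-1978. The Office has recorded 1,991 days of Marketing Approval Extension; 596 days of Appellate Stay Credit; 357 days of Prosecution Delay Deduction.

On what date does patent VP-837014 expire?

Base term: filing date + 17 years → 8 January 1995.
Marketing Approval Extension: 1991 days claimed exceeds the 1725-day cap, so +1725 days → 29 September 1999.
Appellate Stay Credit: +596 days → 17 May 2001.
Prosecution Delay Deduction: −357 days → 25 May 2000.

2000-05-25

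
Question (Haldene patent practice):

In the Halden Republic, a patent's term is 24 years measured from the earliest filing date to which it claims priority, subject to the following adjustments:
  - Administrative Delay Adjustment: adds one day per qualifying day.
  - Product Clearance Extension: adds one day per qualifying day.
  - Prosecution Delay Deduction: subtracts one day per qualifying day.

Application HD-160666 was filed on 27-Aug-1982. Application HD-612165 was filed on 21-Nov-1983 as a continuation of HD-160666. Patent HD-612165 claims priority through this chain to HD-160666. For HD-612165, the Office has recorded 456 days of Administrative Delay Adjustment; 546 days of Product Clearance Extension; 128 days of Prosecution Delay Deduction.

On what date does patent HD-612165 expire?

Earliest priority filing: 27 August 1982.
Base term: 27 August 1982 + 24 years → 27 August 2006.
Administrative Delay Adjustment: +456 days → 26 November 2007.
Product Clearance Extension: +546 days → 25 May 2009.
Prosecution Delay Deduction: −128 days → 17 January 2009.

January 17, 2009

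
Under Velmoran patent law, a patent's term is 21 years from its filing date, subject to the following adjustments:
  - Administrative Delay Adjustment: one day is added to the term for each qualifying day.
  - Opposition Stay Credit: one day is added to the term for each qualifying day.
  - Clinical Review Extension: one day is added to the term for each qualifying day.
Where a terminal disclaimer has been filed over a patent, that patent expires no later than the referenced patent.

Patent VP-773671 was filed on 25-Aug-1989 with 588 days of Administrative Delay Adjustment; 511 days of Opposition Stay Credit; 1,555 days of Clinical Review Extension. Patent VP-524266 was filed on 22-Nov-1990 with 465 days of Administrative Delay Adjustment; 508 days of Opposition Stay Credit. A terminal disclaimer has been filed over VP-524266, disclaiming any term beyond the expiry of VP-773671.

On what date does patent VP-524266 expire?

2014-07-22

Natural term of VP-524266:
  Base: filing + 21 years → 22 November 2011.
  Administrative Delay Adjustment: +465 days → 1 March 2013.
  Opposition Stay Credit: +508 days → 22 July 2014.
Expiry of referenced patent VP-773671:
  Base: filing + 21 years → 25 August 2010.
  Administrative Delay Adjustment: +588 days → 4 April 2012.
  Opposition Stay Credit: +511 days → 28 August 2013.
  Clinical Review Extension: +1555 days → 30 November 2017.
Terminal disclaimer: VP-524266 expires on the earlier of 22 July 2014 and 30 November 2017.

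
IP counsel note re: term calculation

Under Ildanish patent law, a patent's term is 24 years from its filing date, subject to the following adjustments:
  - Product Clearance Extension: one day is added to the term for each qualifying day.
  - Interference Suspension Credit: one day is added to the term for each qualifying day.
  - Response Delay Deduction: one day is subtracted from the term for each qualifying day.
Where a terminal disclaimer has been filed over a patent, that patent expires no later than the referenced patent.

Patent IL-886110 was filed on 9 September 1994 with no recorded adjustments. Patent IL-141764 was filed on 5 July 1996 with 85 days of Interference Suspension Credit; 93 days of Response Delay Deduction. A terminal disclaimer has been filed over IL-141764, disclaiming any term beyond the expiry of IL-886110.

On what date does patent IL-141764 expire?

September 9, 2018

Natural term of IL-141764:
  Base: filing + 24 years → 5 July 2020.
  Interference Suspension Credit: +85 days → 28 September 2020.
  Response Delay Deduction: −93 days → 27 June 2020.
Expiry of referenced patent IL-886110:
  Base: filing + 24 years → 9 September 2018.
Terminal disclaimer: IL-141764 expires on the earlier of 27 June 2020 and 9 September 2018.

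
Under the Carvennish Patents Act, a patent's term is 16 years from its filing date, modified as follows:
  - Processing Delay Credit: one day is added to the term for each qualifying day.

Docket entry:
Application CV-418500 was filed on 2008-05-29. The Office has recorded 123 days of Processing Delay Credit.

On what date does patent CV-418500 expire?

2024-09-29

Base term: filing date + 16 years → 29 May 2024.
Processing Delay Credit: +123 days → 29 September 2024.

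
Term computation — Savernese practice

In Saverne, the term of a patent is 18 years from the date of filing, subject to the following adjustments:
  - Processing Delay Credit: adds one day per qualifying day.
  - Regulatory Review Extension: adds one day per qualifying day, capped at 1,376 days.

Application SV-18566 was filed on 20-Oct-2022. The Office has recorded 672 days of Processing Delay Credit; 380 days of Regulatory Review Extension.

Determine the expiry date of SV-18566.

Base term: filing date + 18 years → 20 October 2040.
Processing Delay Credit: +672 days → 23 August 2042.
Regulatory Review Extension: 380 days (within the 1376-day cap) → +380 days → 7 September 2043.

September 7, 2043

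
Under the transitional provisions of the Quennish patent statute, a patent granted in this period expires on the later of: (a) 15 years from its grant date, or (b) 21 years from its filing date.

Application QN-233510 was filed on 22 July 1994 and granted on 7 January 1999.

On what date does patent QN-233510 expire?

(a) grant + 15 years → 7 January 2014.
(b) filing + 21 years → 22 July 2015.
Later of the two: 22 July 2015.

2015-07-22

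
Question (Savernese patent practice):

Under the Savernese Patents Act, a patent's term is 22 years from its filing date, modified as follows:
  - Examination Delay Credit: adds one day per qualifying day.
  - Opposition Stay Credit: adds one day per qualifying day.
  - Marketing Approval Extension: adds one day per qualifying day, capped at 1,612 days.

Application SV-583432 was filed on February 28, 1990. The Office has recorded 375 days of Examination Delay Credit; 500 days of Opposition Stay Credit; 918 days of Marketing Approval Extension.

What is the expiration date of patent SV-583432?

January 25, 2017

Base term: filing date + 22 years → 28 February 2012.
Examination Delay Credit: +375 days → 9 March 2013.
Opposition Stay Credit: +500 days → 22 July 2014.
Marketing Approval Extension: 918 days (within the 1612-day cap) → +918 days → 25 January 2017.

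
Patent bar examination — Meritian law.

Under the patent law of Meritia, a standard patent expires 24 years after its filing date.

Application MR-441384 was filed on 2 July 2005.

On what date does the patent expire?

Filing date + 24 years → 2 July 2029.

2029-07-02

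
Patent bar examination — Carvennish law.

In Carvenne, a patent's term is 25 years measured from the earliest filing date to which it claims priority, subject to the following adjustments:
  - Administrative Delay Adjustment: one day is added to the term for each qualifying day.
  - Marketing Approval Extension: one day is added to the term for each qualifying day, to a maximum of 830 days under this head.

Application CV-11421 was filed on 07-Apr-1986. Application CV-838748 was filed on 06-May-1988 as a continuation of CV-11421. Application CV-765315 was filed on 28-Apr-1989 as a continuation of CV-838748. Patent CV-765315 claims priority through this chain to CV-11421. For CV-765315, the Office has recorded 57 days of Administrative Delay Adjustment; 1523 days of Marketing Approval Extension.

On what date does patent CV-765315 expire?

2013-09-10

Earliest priority filing: 7 April 1986.
Base term: 7 April 1986 + 25 years → 7 April 2011.
Administrative Delay Adjustment: +57 days → 3 June 2011.
Marketing Approval Extension: 1523 days claimed exceeds the 830-day cap, so +830 days → 10 September 2013.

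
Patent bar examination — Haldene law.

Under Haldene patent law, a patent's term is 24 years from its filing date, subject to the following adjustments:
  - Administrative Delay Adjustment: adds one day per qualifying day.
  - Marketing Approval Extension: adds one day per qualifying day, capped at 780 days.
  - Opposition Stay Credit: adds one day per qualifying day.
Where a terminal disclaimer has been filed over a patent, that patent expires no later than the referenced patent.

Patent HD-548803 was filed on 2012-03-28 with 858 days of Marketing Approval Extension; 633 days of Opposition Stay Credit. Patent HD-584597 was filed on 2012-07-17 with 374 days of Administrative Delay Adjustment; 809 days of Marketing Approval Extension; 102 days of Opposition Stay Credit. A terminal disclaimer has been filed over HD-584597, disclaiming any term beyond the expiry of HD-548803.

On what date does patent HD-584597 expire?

December 25, 2039

Natural term of HD-584597:
  Base: filing + 24 years → 17 July 2036.
  Administrative Delay Adjustment: +374 days → 26 July 2037.
  Marketing Approval Extension: 809 days claimed exceeds the 780-day cap, so +780 days → 14 September 2039.
  Opposition Stay Credit: +102 days → 25 December 2039.
Expiry of referenced patent HD-548803:
  Base: filing + 24 years → 28 March 2036.
  Marketing Approval Extension: 858 days claimed exceeds the 780-day cap, so +780 days → 17 May 2038.
  Opposition Stay Credit: +633 days → 9 February 2040.
Terminal disclaimer: HD-584597 expires on the earlier of 25 December 2039 and 9 February 2040.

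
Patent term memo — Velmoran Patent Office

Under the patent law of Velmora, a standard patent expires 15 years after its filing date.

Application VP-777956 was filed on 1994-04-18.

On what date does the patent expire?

2009-04-18

Filing date + 15 years → 18 April 2009.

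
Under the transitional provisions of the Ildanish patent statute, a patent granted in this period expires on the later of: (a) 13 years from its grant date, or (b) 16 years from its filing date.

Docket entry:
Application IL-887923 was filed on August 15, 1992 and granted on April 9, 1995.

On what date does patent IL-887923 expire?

2008-08-15

(a) grant + 13 years → 9 April 2008.
(b) filing + 16 years → 15 August 2008.
Later of the two: 15 August 2008.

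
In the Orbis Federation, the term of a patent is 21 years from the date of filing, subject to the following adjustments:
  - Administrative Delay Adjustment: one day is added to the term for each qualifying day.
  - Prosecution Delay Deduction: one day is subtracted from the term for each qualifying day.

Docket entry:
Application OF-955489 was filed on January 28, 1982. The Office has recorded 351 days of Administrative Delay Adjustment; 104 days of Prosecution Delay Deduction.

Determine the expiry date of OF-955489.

Base term: filing date + 21 years → 28 January 2003.
Administrative Delay Adjustment: +351 days → 14 January 2004.
Prosecution Delay Deduction: −104 days → 2 October 2003.

2003-10-02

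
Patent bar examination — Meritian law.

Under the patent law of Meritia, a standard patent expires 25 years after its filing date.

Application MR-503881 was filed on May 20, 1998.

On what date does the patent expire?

Filing date + 25 years → 20 May 2023.

2023-05-20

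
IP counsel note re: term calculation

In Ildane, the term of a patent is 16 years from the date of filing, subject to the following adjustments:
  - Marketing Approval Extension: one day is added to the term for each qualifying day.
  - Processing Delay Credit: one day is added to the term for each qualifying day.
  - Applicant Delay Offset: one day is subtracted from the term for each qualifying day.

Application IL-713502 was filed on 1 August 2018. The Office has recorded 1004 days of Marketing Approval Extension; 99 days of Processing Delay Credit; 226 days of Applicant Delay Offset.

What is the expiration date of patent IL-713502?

Base term: filing date + 16 years → 1 August 2034.
Marketing Approval Extension: +1004 days → 1 May 2037.
Processing Delay Credit: +99 days → 8 August 2037.
Applicant Delay Offset: −226 days → 25 December 2036.

2036-12-25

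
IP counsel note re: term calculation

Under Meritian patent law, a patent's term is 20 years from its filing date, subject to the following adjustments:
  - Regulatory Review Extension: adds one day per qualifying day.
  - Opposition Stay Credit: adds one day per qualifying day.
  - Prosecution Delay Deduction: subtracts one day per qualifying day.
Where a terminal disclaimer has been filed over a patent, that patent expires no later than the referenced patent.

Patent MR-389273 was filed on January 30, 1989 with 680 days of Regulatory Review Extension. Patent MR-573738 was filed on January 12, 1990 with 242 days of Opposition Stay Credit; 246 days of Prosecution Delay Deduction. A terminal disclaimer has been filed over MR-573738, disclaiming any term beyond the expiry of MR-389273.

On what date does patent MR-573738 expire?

January 8, 2010

Natural term of MR-573738:
  Base: filing + 20 years → 12 January 2010.
  Opposition Stay Credit: +242 days → 11 September 2010.
  Prosecution Delay Deduction: −246 days → 8 January 2010.
Expiry of referenced patent MR-389273:
  Base: filing + 20 years → 30 January 2009.
  Regulatory Review Extension: +680 days → 11 December 2010.
Terminal disclaimer: MR-573738 expires on the earlier of 8 January 2010 and 11 December 2010.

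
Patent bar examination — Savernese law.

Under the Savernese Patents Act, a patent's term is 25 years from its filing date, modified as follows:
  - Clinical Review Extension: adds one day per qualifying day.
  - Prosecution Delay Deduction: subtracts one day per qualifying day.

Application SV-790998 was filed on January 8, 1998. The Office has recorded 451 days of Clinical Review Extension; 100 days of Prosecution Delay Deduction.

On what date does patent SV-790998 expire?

Base term: filing date + 25 years → 8 January 2023.
Clinical Review Extension: +451 days → 3 April 2024.
Prosecution Delay Deduction: −100 days → 25 December 2023.

2023-12-25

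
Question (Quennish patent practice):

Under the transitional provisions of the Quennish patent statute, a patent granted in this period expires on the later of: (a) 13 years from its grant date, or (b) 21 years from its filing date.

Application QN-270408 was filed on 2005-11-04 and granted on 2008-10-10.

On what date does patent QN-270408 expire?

2026-11-04

(a) grant + 13 years → 10 October 2021.
(b) filing + 21 years → 4 November 2026.
Later of the two: 4 November 2026.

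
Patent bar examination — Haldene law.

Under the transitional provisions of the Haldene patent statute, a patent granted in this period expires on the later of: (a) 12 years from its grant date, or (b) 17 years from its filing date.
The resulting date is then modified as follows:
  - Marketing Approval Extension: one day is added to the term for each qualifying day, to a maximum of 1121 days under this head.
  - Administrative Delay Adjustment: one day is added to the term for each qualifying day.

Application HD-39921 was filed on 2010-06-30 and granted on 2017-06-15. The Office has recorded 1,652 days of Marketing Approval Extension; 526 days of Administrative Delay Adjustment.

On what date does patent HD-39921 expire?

2033-12-18

(a) grant + 12 years → 15 June 2029.
(b) filing + 17 years → 30 June 2027.
Later of the two: 15 June 2029.
Marketing Approval Extension: 1652 days claimed exceeds the 1121-day cap, so +1121 days → 10 July 2032.
Administrative Delay Adjustment: +526 days → 18 December 2033.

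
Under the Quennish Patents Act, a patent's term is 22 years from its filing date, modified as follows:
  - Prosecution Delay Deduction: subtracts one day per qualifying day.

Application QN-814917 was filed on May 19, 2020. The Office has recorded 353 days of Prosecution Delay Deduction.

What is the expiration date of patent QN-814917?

Base term: filing date + 22 years → 19 May 2042.
Prosecution Delay Deduction: −353 days → 31 May 2041.

2041-05-31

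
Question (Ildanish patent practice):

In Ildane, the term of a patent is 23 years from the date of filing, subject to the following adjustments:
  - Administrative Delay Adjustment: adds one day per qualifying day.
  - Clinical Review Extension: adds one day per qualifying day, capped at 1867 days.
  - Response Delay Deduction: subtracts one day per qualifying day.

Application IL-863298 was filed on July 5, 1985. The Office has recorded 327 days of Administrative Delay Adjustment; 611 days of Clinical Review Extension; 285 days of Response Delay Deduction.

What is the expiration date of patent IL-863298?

Base term: filing date + 23 years → 5 July 2008.
Administrative Delay Adjustment: +327 days → 28 May 2009.
Clinical Review Extension: 611 days (within the 1867-day cap) → +611 days → 29 January 2011.
Response Delay Deduction: −285 days → 19 April 2010.

April 19, 2010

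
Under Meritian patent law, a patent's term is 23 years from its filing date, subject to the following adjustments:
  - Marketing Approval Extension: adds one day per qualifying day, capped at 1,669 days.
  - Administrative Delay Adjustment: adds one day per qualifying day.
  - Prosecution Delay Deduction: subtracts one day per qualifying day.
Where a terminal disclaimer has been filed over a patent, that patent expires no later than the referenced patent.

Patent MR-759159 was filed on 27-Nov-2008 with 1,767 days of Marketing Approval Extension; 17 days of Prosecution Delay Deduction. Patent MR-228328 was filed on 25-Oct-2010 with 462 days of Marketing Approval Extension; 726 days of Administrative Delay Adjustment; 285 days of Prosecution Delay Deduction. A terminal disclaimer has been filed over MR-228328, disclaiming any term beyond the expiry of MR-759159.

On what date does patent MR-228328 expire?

2036-04-15

Natural term of MR-228328:
  Base: filing + 23 years → 25 October 2033.
  Marketing Approval Extension: 462 days (within the 1669-day cap) → +462 days → 30 January 2035.
  Administrative Delay Adjustment: +726 days → 25 January 2037.
  Prosecution Delay Deduction: −285 days → 15 April 2036.
Expiry of referenced patent MR-759159:
  Base: filing + 23 years → 27 November 2031.
  Marketing Approval Extension: 1767 days claimed exceeds the 1669-day cap, so +1669 days → 22 June 2036.
  Prosecution Delay Deduction: −17 days → 5 June 2036.
Terminal disclaimer: MR-228328 expires on the earlier of 15 April 2036 and 5 June 2036.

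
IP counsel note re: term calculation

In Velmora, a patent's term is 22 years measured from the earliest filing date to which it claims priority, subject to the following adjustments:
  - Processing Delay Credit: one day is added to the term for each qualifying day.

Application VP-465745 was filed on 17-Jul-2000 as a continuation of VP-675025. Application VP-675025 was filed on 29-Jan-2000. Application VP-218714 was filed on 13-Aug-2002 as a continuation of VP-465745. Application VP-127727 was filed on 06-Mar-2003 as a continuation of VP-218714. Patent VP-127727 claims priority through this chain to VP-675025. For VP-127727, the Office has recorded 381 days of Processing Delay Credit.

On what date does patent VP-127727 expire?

February 14, 2023

Earliest priority filing: 29 January 2000.
Base term: 29 January 2000 + 22 years → 29 January 2022.
Processing Delay Credit: +381 days → 14 February 2023.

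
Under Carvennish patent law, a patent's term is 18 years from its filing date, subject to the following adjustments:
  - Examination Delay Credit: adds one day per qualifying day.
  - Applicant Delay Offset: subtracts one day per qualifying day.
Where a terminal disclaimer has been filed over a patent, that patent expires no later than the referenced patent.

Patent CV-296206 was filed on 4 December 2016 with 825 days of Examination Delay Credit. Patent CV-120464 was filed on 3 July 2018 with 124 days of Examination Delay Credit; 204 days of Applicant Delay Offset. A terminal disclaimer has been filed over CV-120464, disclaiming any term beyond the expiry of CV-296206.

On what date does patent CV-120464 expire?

April 14, 2036

Natural term of CV-120464:
  Base: filing + 18 years → 3 July 2036.
  Examination Delay Credit: +124 days → 4 November 2036.
  Applicant Delay Offset: −204 days → 14 April 2036.
Expiry of referenced patent CV-296206:
  Base: filing + 18 years → 4 December 2034.
  Examination Delay Credit: +825 days → 8 March 2037.
Terminal disclaimer: CV-120464 expires on the earlier of 14 April 2036 and 8 March 2037.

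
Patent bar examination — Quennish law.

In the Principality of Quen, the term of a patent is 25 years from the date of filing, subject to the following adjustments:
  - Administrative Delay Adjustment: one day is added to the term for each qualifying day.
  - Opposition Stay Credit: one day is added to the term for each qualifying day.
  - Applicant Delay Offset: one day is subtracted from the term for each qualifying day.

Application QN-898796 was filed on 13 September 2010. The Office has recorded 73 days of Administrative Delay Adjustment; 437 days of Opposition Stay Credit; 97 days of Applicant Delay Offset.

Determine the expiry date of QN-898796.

Base term: filing date + 25 years → 13 September 2035.
Administrative Delay Adjustment: +73 days → 25 November 2035.
Opposition Stay Credit: +437 days → 4 February 2037.
Applicant Delay Offset: −97 days → 30 October 2036.

October 30, 2036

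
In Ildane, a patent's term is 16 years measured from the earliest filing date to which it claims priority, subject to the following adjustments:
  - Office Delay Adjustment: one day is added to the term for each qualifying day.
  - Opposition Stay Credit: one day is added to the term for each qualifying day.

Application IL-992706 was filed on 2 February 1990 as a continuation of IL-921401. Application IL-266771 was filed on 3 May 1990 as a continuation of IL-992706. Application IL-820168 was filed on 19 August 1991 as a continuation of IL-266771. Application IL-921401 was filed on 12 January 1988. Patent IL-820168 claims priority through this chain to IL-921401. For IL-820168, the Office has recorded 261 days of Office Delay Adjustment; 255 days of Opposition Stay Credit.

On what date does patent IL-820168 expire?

June 11, 2005

Earliest priority filing: 12 January 1988.
Base term: 12 January 1988 + 16 years → 12 January 2004.
Office Delay Adjustment: +261 days → 29 September 2004.
Opposition Stay Credit: +255 days → 11 June 2005.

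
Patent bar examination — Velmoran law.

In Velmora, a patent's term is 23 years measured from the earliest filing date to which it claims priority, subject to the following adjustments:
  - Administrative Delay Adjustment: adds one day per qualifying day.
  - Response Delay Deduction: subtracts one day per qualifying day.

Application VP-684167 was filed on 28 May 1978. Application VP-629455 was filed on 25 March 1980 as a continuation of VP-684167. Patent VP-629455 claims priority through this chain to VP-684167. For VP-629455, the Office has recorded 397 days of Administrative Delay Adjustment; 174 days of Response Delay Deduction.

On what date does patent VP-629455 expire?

Earliest priority filing: 28 May 1978.
Base term: 28 May 1978 + 23 years → 28 May 2001.
Administrative Delay Adjustment: +397 days → 29 June 2002.
Response Delay Deduction: −174 days → 6 January 2002.

2002-01-06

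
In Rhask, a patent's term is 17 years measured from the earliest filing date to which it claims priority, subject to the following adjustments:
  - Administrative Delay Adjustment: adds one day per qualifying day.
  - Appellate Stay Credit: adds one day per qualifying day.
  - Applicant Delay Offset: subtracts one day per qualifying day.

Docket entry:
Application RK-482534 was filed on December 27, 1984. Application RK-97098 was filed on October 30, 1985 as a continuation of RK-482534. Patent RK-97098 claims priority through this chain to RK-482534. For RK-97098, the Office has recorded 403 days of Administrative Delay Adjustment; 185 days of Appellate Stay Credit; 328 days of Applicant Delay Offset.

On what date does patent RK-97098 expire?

Earliest priority filing: 27 December 1984.
Base term: 27 December 1984 + 17 years → 27 December 2001.
Administrative Delay Adjustment: +403 days → 3 February 2003.
Appellate Stay Credit: +185 days → 7 August 2003.
Applicant Delay Offset: −328 days → 13 September 2002.

September 13, 2002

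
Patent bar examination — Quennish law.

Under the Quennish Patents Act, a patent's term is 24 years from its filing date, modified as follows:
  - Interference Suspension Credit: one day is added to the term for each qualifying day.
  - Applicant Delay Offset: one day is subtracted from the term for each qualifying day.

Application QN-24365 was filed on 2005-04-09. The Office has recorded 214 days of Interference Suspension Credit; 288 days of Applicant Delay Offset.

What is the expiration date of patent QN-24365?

January 25, 2029

Base term: filing date + 24 years → 9 April 2029.
Interference Suspension Credit: +214 days → 9 November 2029.
Applicant Delay Offset: −288 days → 25 January 2029.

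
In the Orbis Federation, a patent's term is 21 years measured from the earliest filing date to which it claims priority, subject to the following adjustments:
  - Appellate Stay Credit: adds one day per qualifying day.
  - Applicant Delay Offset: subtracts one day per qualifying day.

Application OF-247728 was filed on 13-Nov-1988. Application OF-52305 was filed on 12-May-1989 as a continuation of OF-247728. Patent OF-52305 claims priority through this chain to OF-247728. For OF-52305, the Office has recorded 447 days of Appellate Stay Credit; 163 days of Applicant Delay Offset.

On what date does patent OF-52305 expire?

August 24, 2010

Earliest priority filing: 13 November 1988.
Base term: 13 November 1988 + 21 years → 13 November 2009.
Appellate Stay Credit: +447 days → 3 February 2011.
Applicant Delay Offset: −163 days → 24 August 2010.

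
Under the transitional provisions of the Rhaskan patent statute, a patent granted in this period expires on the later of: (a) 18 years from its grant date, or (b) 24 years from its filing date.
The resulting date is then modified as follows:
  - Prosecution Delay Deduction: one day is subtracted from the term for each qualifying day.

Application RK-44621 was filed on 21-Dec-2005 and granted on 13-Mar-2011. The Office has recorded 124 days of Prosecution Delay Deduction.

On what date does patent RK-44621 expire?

(a) grant + 18 years → 13 March 2029.
(b) filing + 24 years → 21 December 2029.
Later of the two: 21 December 2029.
Prosecution Delay Deduction: −124 days → 19 August 2029.

August 19, 2029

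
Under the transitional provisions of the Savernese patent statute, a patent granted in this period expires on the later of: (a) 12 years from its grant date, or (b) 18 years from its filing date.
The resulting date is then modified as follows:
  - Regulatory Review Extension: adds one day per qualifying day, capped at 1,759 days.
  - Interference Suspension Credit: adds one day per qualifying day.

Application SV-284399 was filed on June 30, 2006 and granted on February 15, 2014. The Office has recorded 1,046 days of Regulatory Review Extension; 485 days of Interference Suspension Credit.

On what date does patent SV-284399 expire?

April 26, 2030

(a) grant + 12 years → 15 February 2026.
(b) filing + 18 years → 30 June 2024.
Later of the two: 15 February 2026.
Regulatory Review Extension: 1046 days (within the 1759-day cap) → +1046 days → 27 December 2028.
Interference Suspension Credit: +485 days → 26 April 2030.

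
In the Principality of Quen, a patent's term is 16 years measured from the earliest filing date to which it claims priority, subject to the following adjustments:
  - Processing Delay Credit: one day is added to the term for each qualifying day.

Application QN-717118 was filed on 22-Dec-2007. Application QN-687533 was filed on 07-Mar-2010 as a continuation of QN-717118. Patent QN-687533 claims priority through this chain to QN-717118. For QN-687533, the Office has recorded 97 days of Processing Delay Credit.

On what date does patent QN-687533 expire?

March 28, 2024

Earliest priority filing: 22 December 2007.
Base term: 22 December 2007 + 16 years → 22 December 2023.
Processing Delay Credit: +97 days → 28 March 2024.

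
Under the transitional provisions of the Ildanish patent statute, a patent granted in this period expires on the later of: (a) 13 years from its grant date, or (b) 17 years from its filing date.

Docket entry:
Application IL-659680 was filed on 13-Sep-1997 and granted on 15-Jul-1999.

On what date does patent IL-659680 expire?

September 13, 2014

(a) grant + 13 years → 15 July 2012.
(b) filing + 17 years → 13 September 2014.
Later of the two: 13 September 2014.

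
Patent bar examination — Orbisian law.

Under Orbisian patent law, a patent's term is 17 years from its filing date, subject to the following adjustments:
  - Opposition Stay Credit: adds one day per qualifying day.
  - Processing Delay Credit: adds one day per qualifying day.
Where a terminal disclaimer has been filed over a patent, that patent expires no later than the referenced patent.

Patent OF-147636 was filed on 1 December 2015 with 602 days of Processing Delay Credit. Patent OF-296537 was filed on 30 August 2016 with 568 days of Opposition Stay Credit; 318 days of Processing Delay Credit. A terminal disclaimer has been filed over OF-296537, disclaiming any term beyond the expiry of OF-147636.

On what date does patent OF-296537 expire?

July 26, 2034

Natural term of OF-296537:
  Base: filing + 17 years → 30 August 2033.
  Opposition Stay Credit: +568 days → 21 March 2035.
  Processing Delay Credit: +318 days → 2 February 2036.
Expiry of referenced patent OF-147636:
  Base: filing + 17 years → 1 December 2032.
  Processing Delay Credit: +602 days → 26 July 2034.
Terminal disclaimer: OF-296537 expires on the earlier of 2 February 2036 and 26 July 2034.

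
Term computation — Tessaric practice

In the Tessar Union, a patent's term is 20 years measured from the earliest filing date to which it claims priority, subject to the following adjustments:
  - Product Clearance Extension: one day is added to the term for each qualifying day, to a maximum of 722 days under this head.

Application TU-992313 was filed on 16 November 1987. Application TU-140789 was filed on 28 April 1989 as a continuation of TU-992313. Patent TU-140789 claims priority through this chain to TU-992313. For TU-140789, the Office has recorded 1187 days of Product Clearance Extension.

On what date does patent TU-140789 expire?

2009-11-07

Earliest priority filing: 16 November 1987.
Base term: 16 November 1987 + 20 years → 16 November 2007.
Product Clearance Extension: 1187 days claimed exceeds the 722-day cap, so +722 days → 7 November 2009.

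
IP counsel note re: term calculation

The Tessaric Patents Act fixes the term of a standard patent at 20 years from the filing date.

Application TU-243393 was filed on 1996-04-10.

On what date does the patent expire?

2016-04-10

Filing date + 20 years → 10 April 2016.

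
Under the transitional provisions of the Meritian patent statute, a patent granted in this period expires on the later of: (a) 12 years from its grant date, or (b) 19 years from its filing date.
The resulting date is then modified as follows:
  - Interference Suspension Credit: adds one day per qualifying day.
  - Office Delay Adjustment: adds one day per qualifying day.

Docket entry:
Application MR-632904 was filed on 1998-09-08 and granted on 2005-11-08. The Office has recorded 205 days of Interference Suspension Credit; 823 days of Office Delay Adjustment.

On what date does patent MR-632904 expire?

September 1, 2020

(a) grant + 12 years → 8 November 2017.
(b) filing + 19 years → 8 September 2017.
Later of the two: 8 November 2017.
Interference Suspension Credit: +205 days → 1 June 2018.
Office Delay Adjustment: +823 days → 1 September 2020.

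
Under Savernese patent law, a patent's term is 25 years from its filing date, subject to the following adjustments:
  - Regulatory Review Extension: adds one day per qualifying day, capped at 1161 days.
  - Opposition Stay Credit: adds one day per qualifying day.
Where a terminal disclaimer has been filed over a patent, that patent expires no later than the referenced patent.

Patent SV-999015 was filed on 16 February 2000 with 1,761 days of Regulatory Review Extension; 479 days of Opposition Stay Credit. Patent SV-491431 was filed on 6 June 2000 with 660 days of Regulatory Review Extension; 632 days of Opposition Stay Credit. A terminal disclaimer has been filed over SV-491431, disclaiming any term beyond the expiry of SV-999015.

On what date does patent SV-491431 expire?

Natural term of SV-491431:
  Base: filing + 25 years → 6 June 2025.
  Regulatory Review Extension: 660 days (within the 1161-day cap) → +660 days → 28 March 2027.
  Opposition Stay Credit: +632 days → 19 December 2028.
Expiry of referenced patent SV-999015:
  Base: filing + 25 years → 16 February 2025.
  Regulatory Review Extension: 1761 days claimed exceeds the 1161-day cap, so +1161 days → 22 April 2028.
  Opposition Stay Credit: +479 days → 14 August 2029.
Terminal disclaimer: SV-491431 expires on the earlier of 19 December 2028 and 14 August 2029.

December 19, 2028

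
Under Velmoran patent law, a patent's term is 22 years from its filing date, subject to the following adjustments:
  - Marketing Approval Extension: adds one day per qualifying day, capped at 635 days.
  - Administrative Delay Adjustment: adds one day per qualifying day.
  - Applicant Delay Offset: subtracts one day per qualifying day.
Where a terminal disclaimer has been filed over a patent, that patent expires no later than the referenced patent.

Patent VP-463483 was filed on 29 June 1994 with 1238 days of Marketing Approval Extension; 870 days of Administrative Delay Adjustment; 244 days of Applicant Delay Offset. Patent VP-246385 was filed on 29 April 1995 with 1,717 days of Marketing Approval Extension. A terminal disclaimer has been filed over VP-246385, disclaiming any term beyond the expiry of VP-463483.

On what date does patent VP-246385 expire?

January 24, 2019

Natural term of VP-246385:
  Base: filing + 22 years → 29 April 2017.
  Marketing Approval Extension: 1717 days claimed exceeds the 635-day cap, so +635 days → 24 January 2019.
Expiry of referenced patent VP-463483:
  Base: filing + 22 years → 29 June 2016.
  Marketing Approval Extension: 1238 days claimed exceeds the 635-day cap, so +635 days → 26 March 2018.
  Administrative Delay Adjustment: +870 days → 12 August 2020.
  Applicant Delay Offset: −244 days → 12 December 2019.
Terminal disclaimer: VP-246385 expires on the earlier of 24 January 2019 and 12 December 2019.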